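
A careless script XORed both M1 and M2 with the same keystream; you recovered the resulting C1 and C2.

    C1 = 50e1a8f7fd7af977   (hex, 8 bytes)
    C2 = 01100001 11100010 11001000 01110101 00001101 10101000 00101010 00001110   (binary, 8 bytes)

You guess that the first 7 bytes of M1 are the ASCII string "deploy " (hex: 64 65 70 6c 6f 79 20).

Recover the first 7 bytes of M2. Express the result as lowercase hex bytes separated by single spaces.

55 66 10 ee 9f ab f3

First, C1 ⊕ C2 = (M1 ⊕ K) ⊕ (M2 ⊕ K) = M1 ⊕ M2, so the key drops out. Then M2 = (M1 ⊕ M2) ⊕ M1 over the first 7 bytes.
byte 0: (50 ⊕ 61) ⊕ 64 = 31 ⊕ 64 = 55
byte 1: (e1 ⊕ e2) ⊕ 65 = 03 ⊕ 65 = 66
byte 2: (a8 ⊕ c8) ⊕ 70 = 60 ⊕ 70 = 10
byte 3: (f7 ⊕ 75) ⊕ 6c = 82 ⊕ 6c = ee
byte 4: (fd ⊕ 0d) ⊕ 6f = f0 ⊕ 6f = 9f
byte 5: (7a ⊕ a8) ⊕ 79 = d2 ⊕ 79 = ab
byte 6: (f9 ⊕ 2a) ⊕ 20 = d3 ⊕ 20 = f3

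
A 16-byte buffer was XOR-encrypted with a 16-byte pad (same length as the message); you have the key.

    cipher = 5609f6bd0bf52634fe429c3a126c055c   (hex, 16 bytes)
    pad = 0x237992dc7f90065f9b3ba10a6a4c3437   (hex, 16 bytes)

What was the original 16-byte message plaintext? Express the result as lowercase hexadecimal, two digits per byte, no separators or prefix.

01010110 ^ 00100011 = 01110101
00001001 ^ 01111001 = 01110000
11110110 ^ 10010010 = 01100100
10111101 ^ 11011100 = 01100001
00001011 ^ 01111111 = 01110100
11110101 ^ 10010000 = 01100101
00100110 ^ 00000110 = 00100000
00110100 ^ 01011111 = 01101011
11111110 ^ 10011011 = 01100101
01000010 ^ 00111011 = 01111001
10011100 ^ 10100001 = 00111101
00111010 ^ 00001010 = 00110000
00010010 ^ 01101010 = 01111000
01101100 ^ 01001100 = 00100000
00000101 ^ 00110100 = 00110001
01011100 ^ 00110111 = 01101011

757064617465206b65793d307820316b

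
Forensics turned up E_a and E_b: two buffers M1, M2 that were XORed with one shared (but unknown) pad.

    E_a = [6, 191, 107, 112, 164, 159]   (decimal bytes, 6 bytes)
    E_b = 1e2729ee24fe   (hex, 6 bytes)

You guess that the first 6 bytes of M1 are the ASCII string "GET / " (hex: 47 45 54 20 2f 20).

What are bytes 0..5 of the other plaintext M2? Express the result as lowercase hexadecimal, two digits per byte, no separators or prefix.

First, E_a ⊕ E_b = (M1 ⊕ K) ⊕ (M2 ⊕ K) = M1 ⊕ M2, so the key drops out. Then M2 = (M1 ⊕ M2) ⊕ M1 over the first 6 bytes.
byte 0: (06 XOR 1e) XOR 47 = 18 XOR 47 = 5f
byte 1: (bf XOR 27) XOR 45 = 98 XOR 45 = dd
byte 2: (6b XOR 29) XOR 54 = 42 XOR 54 = 16
byte 3: (70 XOR ee) XOR 20 = 9e XOR 20 = be
byte 4: (a4 XOR 24) XOR 2f = 80 XOR 2f = af
byte 5: (9f XOR fe) XOR 20 = 61 XOR 20 = 41

5fdd16beaf41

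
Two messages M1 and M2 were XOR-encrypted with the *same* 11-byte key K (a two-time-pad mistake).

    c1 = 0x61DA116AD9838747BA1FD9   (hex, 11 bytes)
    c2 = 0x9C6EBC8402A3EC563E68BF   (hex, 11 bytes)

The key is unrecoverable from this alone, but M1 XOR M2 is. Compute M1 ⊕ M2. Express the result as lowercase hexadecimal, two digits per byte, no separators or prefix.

c1 ⊕ c2 = (M1 ⊕ K) ⊕ (M2 ⊕ K) = M1 ⊕ M2 — the shared key cancels under XOR.
byte 0:  97 ⊕ 156 = 253
byte 1: 218 ⊕ 110 = 180
byte 2:  17 ⊕ 188 = 173
byte 3: 106 ⊕ 132 = 238
byte 4: 217 ⊕   2 = 219
byte 5: 131 ⊕ 163 =  32
byte 6: 135 ⊕ 236 = 107
byte 7:  71 ⊕  86 =  17
byte 8: 186 ⊕  62 = 132
byte 9:  31 ⊕ 104 = 119
byte 10: 217 ⊕ 191 = 102

fdb4adeedb206b11847766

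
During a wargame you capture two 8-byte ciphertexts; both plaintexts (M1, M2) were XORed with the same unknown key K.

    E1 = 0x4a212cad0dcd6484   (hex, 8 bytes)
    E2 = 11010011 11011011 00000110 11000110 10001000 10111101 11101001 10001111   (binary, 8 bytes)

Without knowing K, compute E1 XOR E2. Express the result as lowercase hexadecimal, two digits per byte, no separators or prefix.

E1 ⊕ E2 = (M1 ⊕ K) ⊕ (M2 ⊕ K) = M1 ⊕ M2 — the shared key cancels under XOR.
byte 0: 4a XOR d3 = 99
byte 1: 21 XOR db = fa
byte 2: 2c XOR 06 = 2a
byte 3: ad XOR c6 = 6b
byte 4: 0d XOR 88 = 85
byte 5: cd XOR bd = 70
byte 6: 64 XOR e9 = 8d
byte 7: 84 XOR 8f = 0b

99fa2a6b85708d0b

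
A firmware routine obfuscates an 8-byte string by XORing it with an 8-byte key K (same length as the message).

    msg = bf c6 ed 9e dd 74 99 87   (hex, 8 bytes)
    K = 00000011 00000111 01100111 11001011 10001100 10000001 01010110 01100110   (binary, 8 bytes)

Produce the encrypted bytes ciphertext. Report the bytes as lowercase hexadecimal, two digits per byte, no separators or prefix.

bcc18a5551f5cfe1

bf ^ 03 = bc
c6 ^ 07 = c1
ed ^ 67 = 8a
9e ^ cb = 55
dd ^ 8c = 51
74 ^ 81 = f5
99 ^ 56 = cf
87 ^ 66 = e1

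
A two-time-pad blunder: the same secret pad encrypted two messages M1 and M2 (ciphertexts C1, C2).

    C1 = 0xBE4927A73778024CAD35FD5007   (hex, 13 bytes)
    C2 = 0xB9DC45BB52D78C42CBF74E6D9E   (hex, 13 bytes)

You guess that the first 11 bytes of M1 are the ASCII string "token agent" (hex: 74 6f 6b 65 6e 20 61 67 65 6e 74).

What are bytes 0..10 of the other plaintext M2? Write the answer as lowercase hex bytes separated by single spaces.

First, C1 ⊕ C2 = (M1 ⊕ K) ⊕ (M2 ⊕ K) = M1 ⊕ M2, so the key drops out. Then M2 = (M1 ⊕ M2) ⊕ M1 over the first 11 bytes.
byte 0: (be xor b9) xor 74 = 07 xor 74 = 73
byte 1: (49 xor dc) xor 6f = 95 xor 6f = fa
byte 2: (27 xor 45) xor 6b = 62 xor 6b = 09
byte 3: (a7 xor bb) xor 65 = 1c xor 65 = 79
byte 4: (37 xor 52) xor 6e = 65 xor 6e = 0b
byte 5: (78 xor d7) xor 20 = af xor 20 = 8f
byte 6: (02 xor 8c) xor 61 = 8e xor 61 = ef
byte 7: (4c xor 42) xor 67 = 0e xor 67 = 69
byte 8: (ad xor cb) xor 65 = 66 xor 65 = 03
byte 9: (35 xor f7) xor 6e = c2 xor 6e = ac
byte 10: (fd xor 4e) xor 74 = b3 xor 74 = c7

73 fa 09 79 0b 8f ef 69 03 ac c7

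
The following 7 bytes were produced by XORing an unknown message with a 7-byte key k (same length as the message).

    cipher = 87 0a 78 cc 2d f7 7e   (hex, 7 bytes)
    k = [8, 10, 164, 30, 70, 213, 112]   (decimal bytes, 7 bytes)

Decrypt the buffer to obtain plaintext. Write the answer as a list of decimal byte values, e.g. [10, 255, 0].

XOR is its own inverse, so applying the key byte-wise gives the result directly.
135 xor   8 = 143
 10 xor  10 =   0
120 xor 164 = 220
204 xor  30 = 210
 45 xor  70 = 107
247 xor 213 =  34
126 xor 112 =  14

[143, 0, 220, 210, 107, 34, 14]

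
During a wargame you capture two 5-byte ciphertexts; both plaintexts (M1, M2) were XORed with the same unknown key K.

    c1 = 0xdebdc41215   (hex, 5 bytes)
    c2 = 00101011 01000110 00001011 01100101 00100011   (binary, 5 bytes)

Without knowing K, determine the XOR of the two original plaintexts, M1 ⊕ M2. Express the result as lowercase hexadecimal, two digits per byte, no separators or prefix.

c1 ⊕ c2 = (M1 ⊕ K) ⊕ (M2 ⊕ K) = M1 ⊕ M2 — the shared key cancels under XOR.
byte 0: de xor 2b = f5
byte 1: bd xor 46 = fb
byte 2: c4 xor 0b = cf
byte 3: 12 xor 65 = 77
byte 4: 15 xor 23 = 36

f5fbcf7736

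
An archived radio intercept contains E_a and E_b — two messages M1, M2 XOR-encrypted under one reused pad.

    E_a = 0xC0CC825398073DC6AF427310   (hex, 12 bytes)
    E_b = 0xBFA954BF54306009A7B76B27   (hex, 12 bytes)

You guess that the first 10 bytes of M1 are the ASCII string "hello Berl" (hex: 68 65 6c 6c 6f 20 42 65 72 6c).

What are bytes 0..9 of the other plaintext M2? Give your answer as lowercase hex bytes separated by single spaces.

17 00 ba 80 a3 17 1f aa 7a 99

First, E_a ⊕ E_b = (M1 ⊕ K) ⊕ (M2 ⊕ K) = M1 ⊕ M2, so the key drops out. Then M2 = (M1 ⊕ M2) ⊕ M1 over the first 10 bytes.
byte 0: (c0 XOR bf) XOR 68 = 7f XOR 68 = 17
byte 1: (cc XOR a9) XOR 65 = 65 XOR 65 = 00
byte 2: (82 XOR 54) XOR 6c = d6 XOR 6c = ba
byte 3: (53 XOR bf) XOR 6c = ec XOR 6c = 80
byte 4: (98 XOR 54) XOR 6f = cc XOR 6f = a3
byte 5: (07 XOR 30) XOR 20 = 37 XOR 20 = 17
byte 6: (3d XOR 60) XOR 42 = 5d XOR 42 = 1f
byte 7: (c6 XOR 09) XOR 65 = cf XOR 65 = aa
byte 8: (af XOR a7) XOR 72 = 08 XOR 72 = 7a
byte 9: (42 XOR b7) XOR 6c = f5 XOR 6c = 99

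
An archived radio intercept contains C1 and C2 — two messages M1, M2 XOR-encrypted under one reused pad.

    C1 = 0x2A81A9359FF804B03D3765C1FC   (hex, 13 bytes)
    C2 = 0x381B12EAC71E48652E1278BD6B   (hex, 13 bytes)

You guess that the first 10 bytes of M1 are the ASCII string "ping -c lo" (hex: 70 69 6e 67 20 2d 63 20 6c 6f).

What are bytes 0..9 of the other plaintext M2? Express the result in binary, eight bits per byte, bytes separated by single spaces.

First, C1 ⊕ C2 = (M1 ⊕ K) ⊕ (M2 ⊕ K) = M1 ⊕ M2, so the key drops out. Then M2 = (M1 ⊕ M2) ⊕ M1 over the first 10 bytes.
byte 0: (2a xor 38) xor 70 = 12 xor 70 = 62
byte 1: (81 xor 1b) xor 69 = 9a xor 69 = f3
byte 2: (a9 xor 12) xor 6e = bb xor 6e = d5
byte 3: (35 xor ea) xor 67 = df xor 67 = b8
byte 4: (9f xor c7) xor 20 = 58 xor 20 = 78
byte 5: (f8 xor 1e) xor 2d = e6 xor 2d = cb
byte 6: (04 xor 48) xor 63 = 4c xor 63 = 2f
byte 7: (b0 xor 65) xor 20 = d5 xor 20 = f5
byte 8: (3d xor 2e) xor 6c = 13 xor 6c = 7f
byte 9: (37 xor 12) xor 6f = 25 xor 6f = 4a

01100010 11110011 11010101 10111000 01111000 11001011 00101111 11110101 01111111 01001010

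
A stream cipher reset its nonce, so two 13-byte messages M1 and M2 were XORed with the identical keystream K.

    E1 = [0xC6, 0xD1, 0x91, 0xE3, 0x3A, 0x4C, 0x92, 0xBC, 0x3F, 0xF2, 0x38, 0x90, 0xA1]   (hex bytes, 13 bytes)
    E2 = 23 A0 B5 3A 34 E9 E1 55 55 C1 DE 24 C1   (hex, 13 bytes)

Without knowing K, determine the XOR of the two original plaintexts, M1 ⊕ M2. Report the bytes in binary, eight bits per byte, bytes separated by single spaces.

11100101 01110001 00100100 11011001 00001110 10100101 01110011 11101001 01101010 00110011 11100110 10110100 01100000

E1 ⊕ E2 = (M1 ⊕ K) ⊕ (M2 ⊕ K) = M1 ⊕ M2 — the shared key cancels under XOR.
c6 ⊕ 23 = e5
d1 ⊕ a0 = 71
91 ⊕ b5 = 24
e3 ⊕ 3a = d9
3a ⊕ 34 = 0e
4c ⊕ e9 = a5
92 ⊕ e1 = 73
bc ⊕ 55 = e9
3f ⊕ 55 = 6a
f2 ⊕ c1 = 33
38 ⊕ de = e6
90 ⊕ 24 = b4
a1 ⊕ c1 = 60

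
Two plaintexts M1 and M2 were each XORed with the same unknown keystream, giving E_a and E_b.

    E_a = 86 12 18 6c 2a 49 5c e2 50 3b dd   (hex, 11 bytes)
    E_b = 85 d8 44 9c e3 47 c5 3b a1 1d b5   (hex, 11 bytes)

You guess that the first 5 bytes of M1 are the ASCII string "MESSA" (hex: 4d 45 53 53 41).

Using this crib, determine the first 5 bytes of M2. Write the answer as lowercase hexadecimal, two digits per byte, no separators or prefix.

4e8f0fa388

First, E_a ⊕ E_b = (M1 ⊕ K) ⊕ (M2 ⊕ K) = M1 ⊕ M2, so the key drops out. Then M2 = (M1 ⊕ M2) ⊕ M1 over the first 5 bytes.
byte 0: (86 xor 85) xor 4d = 03 xor 4d = 4e
byte 1: (12 xor d8) xor 45 = ca xor 45 = 8f
byte 2: (18 xor 44) xor 53 = 5c xor 53 = 0f
byte 3: (6c xor 9c) xor 53 = f0 xor 53 = a3
byte 4: (2a xor e3) xor 41 = c9 xor 41 = 88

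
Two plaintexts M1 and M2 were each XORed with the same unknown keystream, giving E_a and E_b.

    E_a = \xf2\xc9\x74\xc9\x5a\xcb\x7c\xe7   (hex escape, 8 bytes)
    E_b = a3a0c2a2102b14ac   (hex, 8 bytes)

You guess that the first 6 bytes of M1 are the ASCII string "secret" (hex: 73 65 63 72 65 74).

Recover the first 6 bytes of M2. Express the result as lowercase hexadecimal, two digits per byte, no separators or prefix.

220cd5192f94

First, E_a ⊕ E_b = (M1 ⊕ K) ⊕ (M2 ⊕ K) = M1 ⊕ M2, so the key drops out. Then M2 = (M1 ⊕ M2) ⊕ M1 over the first 6 bytes.
byte 0: (f2 ^ a3) ^ 73 = 51 ^ 73 = 22
byte 1: (c9 ^ a0) ^ 65 = 69 ^ 65 = 0c
byte 2: (74 ^ c2) ^ 63 = b6 ^ 63 = d5
byte 3: (c9 ^ a2) ^ 72 = 6b ^ 72 = 19
byte 4: (5a ^ 10) ^ 65 = 4a ^ 65 = 2f
byte 5: (cb ^ 2b) ^ 74 = e0 ^ 74 = 94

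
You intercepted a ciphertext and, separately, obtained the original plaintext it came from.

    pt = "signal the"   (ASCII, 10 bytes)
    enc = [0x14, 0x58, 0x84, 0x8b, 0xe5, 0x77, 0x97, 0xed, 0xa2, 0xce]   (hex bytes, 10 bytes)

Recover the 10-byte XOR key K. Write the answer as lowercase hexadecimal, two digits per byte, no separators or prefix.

6731e3e5841bb799caab

Since enc = pt ⊕ K, XORing both sides with pt gives K = pt ⊕ enc.
byte 0: 115 xor  20 = 103
byte 1: 105 xor  88 =  49
byte 2: 103 xor 132 = 227
byte 3: 110 xor 139 = 229
byte 4:  97 xor 229 = 132
byte 5: 108 xor 119 =  27
byte 6:  32 xor 151 = 183
byte 7: 116 xor 237 = 153
byte 8: 104 xor 162 = 202
byte 9: 101 xor 206 = 171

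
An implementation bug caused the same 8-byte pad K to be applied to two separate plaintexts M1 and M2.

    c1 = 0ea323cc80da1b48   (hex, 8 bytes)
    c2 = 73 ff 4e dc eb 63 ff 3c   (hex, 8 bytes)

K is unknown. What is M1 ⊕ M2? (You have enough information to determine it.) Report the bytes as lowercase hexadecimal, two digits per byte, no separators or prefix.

c1 ⊕ c2 = (M1 ⊕ K) ⊕ (M2 ⊕ K) = M1 ⊕ M2 — the shared key cancels under XOR.
byte 0: 0e ^ 73 = 7d
byte 1: a3 ^ ff = 5c
byte 2: 23 ^ 4e = 6d
byte 3: cc ^ dc = 10
byte 4: 80 ^ eb = 6b
byte 5: da ^ 63 = b9
byte 6: 1b ^ ff = e4
byte 7: 48 ^ 3c = 74

7d5c6d106bb9e474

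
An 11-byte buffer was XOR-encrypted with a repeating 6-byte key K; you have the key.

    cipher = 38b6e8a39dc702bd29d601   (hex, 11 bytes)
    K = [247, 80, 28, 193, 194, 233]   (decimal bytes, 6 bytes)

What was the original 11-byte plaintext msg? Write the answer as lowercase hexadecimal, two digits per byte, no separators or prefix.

cfe6f4625f2ef5ed3517c3

The 6-byte key repeats, so the effective keystream is f7 50 1c c1 c2 e9 f7 50 1c c1 c2.
byte 0:  56 XOR 247 = 207
byte 1: 182 XOR  80 = 230
byte 2: 232 XOR  28 = 244
byte 3: 163 XOR 193 =  98
byte 4: 157 XOR 194 =  95
byte 5: 199 XOR 233 =  46
byte 6:   2 XOR 247 = 245
byte 7: 189 XOR  80 = 237
byte 8:  41 XOR  28 =  53
byte 9: 214 XOR 193 =  23
byte 10:   1 XOR 194 = 195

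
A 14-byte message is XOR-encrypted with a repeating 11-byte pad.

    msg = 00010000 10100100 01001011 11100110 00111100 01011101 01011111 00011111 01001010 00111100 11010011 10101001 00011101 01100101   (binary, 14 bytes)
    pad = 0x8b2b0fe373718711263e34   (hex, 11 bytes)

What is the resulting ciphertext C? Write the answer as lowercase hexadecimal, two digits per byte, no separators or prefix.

9b8f44054f2cd80e6c02e722366a

The 11-byte key repeats, so the effective keystream is 8b 2b 0f e3 73 71 87 11 26 3e 34 8b 2b 0f.
byte 0: 10 ⊕ 8b = 9b
byte 1: a4 ⊕ 2b = 8f
byte 2: 4b ⊕ 0f = 44
byte 3: e6 ⊕ e3 = 05
byte 4: 3c ⊕ 73 = 4f
byte 5: 5d ⊕ 71 = 2c
byte 6: 5f ⊕ 87 = d8
byte 7: 1f ⊕ 11 = 0e
byte 8: 4a ⊕ 26 = 6c
byte 9: 3c ⊕ 3e = 02
byte 10: d3 ⊕ 34 = e7
byte 11: a9 ⊕ 8b = 22
byte 12: 1d ⊕ 2b = 36
byte 13: 65 ⊕ 0f = 6a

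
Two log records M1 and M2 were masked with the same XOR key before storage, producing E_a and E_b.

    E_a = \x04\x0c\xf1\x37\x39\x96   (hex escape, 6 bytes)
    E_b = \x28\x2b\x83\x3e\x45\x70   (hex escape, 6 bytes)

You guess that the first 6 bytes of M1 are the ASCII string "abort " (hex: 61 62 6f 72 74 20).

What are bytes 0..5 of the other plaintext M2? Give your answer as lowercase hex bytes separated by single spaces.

4d 45 1d 7b 08 c6

First, E_a ⊕ E_b = (M1 ⊕ K) ⊕ (M2 ⊕ K) = M1 ⊕ M2, so the key drops out. Then M2 = (M1 ⊕ M2) ⊕ M1 over the first 6 bytes.
byte 0: (04 xor 28) xor 61 = 2c xor 61 = 4d
byte 1: (0c xor 2b) xor 62 = 27 xor 62 = 45
byte 2: (f1 xor 83) xor 6f = 72 xor 6f = 1d
byte 3: (37 xor 3e) xor 72 = 09 xor 72 = 7b
byte 4: (39 xor 45) xor 74 = 7c xor 74 = 08
byte 5: (96 xor 70) xor 20 = e6 xor 20 = c6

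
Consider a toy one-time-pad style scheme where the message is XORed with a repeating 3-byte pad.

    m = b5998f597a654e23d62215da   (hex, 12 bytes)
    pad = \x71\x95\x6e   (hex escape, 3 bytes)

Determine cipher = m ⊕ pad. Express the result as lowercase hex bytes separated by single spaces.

The 3-byte key repeats, so the effective keystream is 71 95 6e 71 95 6e 71 95 6e 71 95 6e.
byte 0: b5 ^ 71 = c4
byte 1: 99 ^ 95 = 0c
byte 2: 8f ^ 6e = e1
byte 3: 59 ^ 71 = 28
byte 4: 7a ^ 95 = ef
byte 5: 65 ^ 6e = 0b
byte 6: 4e ^ 71 = 3f
byte 7: 23 ^ 95 = b6
byte 8: d6 ^ 6e = b8
byte 9: 22 ^ 71 = 53
byte 10: 15 ^ 95 = 80
byte 11: da ^ 6e = b4

c4 0c e1 28 ef 0b 3f b6 b8 53 80 b4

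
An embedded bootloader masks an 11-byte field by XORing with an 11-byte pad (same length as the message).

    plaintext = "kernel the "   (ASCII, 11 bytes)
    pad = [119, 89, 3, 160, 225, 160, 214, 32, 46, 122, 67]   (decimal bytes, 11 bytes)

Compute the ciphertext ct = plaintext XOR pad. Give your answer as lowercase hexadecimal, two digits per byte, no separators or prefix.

1c3c71ce84ccf654461f63

XOR is its own inverse, so applying the key byte-wise gives the result directly.
byte 0: 6b XOR 77 = 1c
byte 1: 65 XOR 59 = 3c
byte 2: 72 XOR 03 = 71
byte 3: 6e XOR a0 = ce
byte 4: 65 XOR e1 = 84
byte 5: 6c XOR a0 = cc
byte 6: 20 XOR d6 = f6
byte 7: 74 XOR 20 = 54
byte 8: 68 XOR 2e = 46
byte 9: 65 XOR 7a = 1f
byte 10: 20 XOR 43 = 63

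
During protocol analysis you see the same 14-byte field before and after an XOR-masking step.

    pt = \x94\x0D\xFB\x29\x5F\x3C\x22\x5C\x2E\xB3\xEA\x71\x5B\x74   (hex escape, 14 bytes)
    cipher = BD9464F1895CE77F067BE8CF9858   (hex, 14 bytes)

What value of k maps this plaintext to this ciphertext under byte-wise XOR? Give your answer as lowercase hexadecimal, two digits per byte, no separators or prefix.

Since cipher = pt ⊕ k, XORing both sides with pt gives k = pt ⊕ cipher.
94 ^ bd = 29
0d ^ 94 = 99
fb ^ 64 = 9f
29 ^ f1 = d8
5f ^ 89 = d6
3c ^ 5c = 60
22 ^ e7 = c5
5c ^ 7f = 23
2e ^ 06 = 28
b3 ^ 7b = c8
ea ^ e8 = 02
71 ^ cf = be
5b ^ 98 = c3
74 ^ 58 = 2c

29999fd8d660c52328c802bec32c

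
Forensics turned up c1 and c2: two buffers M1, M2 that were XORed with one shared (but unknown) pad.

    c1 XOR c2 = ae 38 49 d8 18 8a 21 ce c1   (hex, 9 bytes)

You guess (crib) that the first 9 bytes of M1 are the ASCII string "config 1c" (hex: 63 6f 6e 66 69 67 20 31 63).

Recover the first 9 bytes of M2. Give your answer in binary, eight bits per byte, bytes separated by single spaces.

Since c1 ⊕ c2 = M1 ⊕ M2, XORing with the guessed M1 bytes yields the corresponding M2 bytes: M2 = (c1 ⊕ c2) ⊕ M1.
ae ⊕ 63 = cd
38 ⊕ 6f = 57
49 ⊕ 6e = 27
d8 ⊕ 66 = be
18 ⊕ 69 = 71
8a ⊕ 67 = ed
21 ⊕ 20 = 01
ce ⊕ 31 = ff
c1 ⊕ 63 = a2

11001101 01010111 00100111 10111110 01110001 11101101 00000001 11111111 10100010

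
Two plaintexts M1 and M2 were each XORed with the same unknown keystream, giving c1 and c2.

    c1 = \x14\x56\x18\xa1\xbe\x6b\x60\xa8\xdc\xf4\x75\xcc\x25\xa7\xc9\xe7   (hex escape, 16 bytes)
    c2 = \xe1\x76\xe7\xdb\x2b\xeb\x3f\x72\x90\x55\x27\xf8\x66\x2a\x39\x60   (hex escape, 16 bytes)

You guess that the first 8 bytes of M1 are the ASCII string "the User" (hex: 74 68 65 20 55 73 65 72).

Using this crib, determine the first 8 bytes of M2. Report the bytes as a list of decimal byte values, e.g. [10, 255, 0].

[129, 72, 154, 90, 192, 243, 58, 168]

First, c1 ⊕ c2 = (M1 ⊕ K) ⊕ (M2 ⊕ K) = M1 ⊕ M2, so the key drops out. Then M2 = (M1 ⊕ M2) ⊕ M1 over the first 8 bytes.
byte 0: (14 XOR e1) XOR 74 = f5 XOR 74 = 81
byte 1: (56 XOR 76) XOR 68 = 20 XOR 68 = 48
byte 2: (18 XOR e7) XOR 65 = ff XOR 65 = 9a
byte 3: (a1 XOR db) XOR 20 = 7a XOR 20 = 5a
byte 4: (be XOR 2b) XOR 55 = 95 XOR 55 = c0
byte 5: (6b XOR eb) XOR 73 = 80 XOR 73 = f3
byte 6: (60 XOR 3f) XOR 65 = 5f XOR 65 = 3a
byte 7: (a8 XOR 72) XOR 72 = da XOR 72 = a8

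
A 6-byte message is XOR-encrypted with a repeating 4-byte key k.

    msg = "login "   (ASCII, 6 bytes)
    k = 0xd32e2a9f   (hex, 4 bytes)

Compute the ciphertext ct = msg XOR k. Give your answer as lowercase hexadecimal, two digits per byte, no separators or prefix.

The 4-byte key repeats, so the effective keystream is d3 2e 2a 9f d3 2e.
byte 0: 6c ⊕ d3 = bf
byte 1: 6f ⊕ 2e = 41
byte 2: 67 ⊕ 2a = 4d
byte 3: 69 ⊕ 9f = f6
byte 4: 6e ⊕ d3 = bd
byte 5: 20 ⊕ 2e = 0e

bf414df6bd0e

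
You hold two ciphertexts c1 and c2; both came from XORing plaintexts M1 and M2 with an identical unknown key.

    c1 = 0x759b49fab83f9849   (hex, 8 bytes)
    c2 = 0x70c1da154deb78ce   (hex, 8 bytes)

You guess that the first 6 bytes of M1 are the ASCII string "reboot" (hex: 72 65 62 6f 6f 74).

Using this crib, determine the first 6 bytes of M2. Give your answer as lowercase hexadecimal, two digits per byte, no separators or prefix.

First, c1 ⊕ c2 = (M1 ⊕ K) ⊕ (M2 ⊕ K) = M1 ⊕ M2, so the key drops out. Then M2 = (M1 ⊕ M2) ⊕ M1 over the first 6 bytes.
byte 0: (75 XOR 70) XOR 72 = 05 XOR 72 = 77
byte 1: (9b XOR c1) XOR 65 = 5a XOR 65 = 3f
byte 2: (49 XOR da) XOR 62 = 93 XOR 62 = f1
byte 3: (fa XOR 15) XOR 6f = ef XOR 6f = 80
byte 4: (b8 XOR 4d) XOR 6f = f5 XOR 6f = 9a
byte 5: (3f XOR eb) XOR 74 = d4 XOR 74 = a0

773ff1809aa0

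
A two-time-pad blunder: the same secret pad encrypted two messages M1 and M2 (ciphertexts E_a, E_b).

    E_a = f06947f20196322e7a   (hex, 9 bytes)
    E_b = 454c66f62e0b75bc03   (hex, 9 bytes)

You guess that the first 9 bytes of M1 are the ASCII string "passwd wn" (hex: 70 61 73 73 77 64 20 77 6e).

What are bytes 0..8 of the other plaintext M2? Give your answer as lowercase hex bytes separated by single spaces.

c5 44 52 77 58 f9 67 e5 17

First, E_a ⊕ E_b = (M1 ⊕ K) ⊕ (M2 ⊕ K) = M1 ⊕ M2, so the key drops out. Then M2 = (M1 ⊕ M2) ⊕ M1 over the first 9 bytes.
byte 0: (f0 ^ 45) ^ 70 = b5 ^ 70 = c5
byte 1: (69 ^ 4c) ^ 61 = 25 ^ 61 = 44
byte 2: (47 ^ 66) ^ 73 = 21 ^ 73 = 52
byte 3: (f2 ^ f6) ^ 73 = 04 ^ 73 = 77
byte 4: (01 ^ 2e) ^ 77 = 2f ^ 77 = 58
byte 5: (96 ^ 0b) ^ 64 = 9d ^ 64 = f9
byte 6: (32 ^ 75) ^ 20 = 47 ^ 20 = 67
byte 7: (2e ^ bc) ^ 77 = 92 ^ 77 = e5
byte 8: (7a ^ 03) ^ 6e = 79 ^ 6e = 17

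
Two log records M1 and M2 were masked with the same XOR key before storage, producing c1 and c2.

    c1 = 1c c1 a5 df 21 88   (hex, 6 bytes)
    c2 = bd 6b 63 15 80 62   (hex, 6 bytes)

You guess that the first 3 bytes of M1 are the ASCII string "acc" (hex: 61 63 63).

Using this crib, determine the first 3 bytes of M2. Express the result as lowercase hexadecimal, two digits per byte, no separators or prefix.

c0c9a5

First, c1 ⊕ c2 = (M1 ⊕ K) ⊕ (M2 ⊕ K) = M1 ⊕ M2, so the key drops out. Then M2 = (M1 ⊕ M2) ⊕ M1 over the first 3 bytes.
byte 0: (1c xor bd) xor 61 = a1 xor 61 = c0
byte 1: (c1 xor 6b) xor 63 = aa xor 63 = c9
byte 2: (a5 xor 63) xor 63 = c6 xor 63 = a5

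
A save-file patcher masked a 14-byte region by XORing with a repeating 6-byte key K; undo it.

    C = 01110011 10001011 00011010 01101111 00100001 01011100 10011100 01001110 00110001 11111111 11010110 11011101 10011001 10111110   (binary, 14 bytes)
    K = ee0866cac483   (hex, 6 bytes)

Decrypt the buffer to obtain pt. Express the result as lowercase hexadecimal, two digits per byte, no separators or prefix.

The 6-byte key repeats, so the effective keystream is ee 08 66 ca c4 83 ee 08 66 ca c4 83 ee 08.
byte 0: 115 ^ 238 = 157
byte 1: 139 ^   8 = 131
byte 2:  26 ^ 102 = 124
byte 3: 111 ^ 202 = 165
byte 4:  33 ^ 196 = 229
byte 5:  92 ^ 131 = 223
byte 6: 156 ^ 238 = 114
byte 7:  78 ^   8 =  70
byte 8:  49 ^ 102 =  87
byte 9: 255 ^ 202 =  53
byte 10: 214 ^ 196 =  18
byte 11: 221 ^ 131 =  94
byte 12: 153 ^ 238 = 119
byte 13: 190 ^   8 = 182

9d837ca5e5df72465735125e77b6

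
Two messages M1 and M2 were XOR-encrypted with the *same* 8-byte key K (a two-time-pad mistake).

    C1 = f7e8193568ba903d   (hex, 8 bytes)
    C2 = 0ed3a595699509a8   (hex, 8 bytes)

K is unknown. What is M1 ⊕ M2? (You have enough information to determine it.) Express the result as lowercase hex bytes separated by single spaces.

f9 3b bc a0 01 2f 99 95

C1 ⊕ C2 = (M1 ⊕ K) ⊕ (M2 ⊕ K) = M1 ⊕ M2 — the shared key cancels under XOR.
byte 0: 11110111 XOR 00001110 = 11111001
byte 1: 11101000 XOR 11010011 = 00111011
byte 2: 00011001 XOR 10100101 = 10111100
byte 3: 00110101 XOR 10010101 = 10100000
byte 4: 01101000 XOR 01101001 = 00000001
byte 5: 10111010 XOR 10010101 = 00101111
byte 6: 10010000 XOR 00001001 = 10011001
byte 7: 00111101 XOR 10101000 = 10010101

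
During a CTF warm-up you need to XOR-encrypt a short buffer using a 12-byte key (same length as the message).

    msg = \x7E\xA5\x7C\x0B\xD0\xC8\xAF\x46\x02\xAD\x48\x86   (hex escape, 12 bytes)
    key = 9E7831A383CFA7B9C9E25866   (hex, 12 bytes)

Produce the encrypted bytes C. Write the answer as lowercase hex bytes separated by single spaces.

e0 dd 4d a8 53 07 08 ff cb 4f 10 e0

01111110 ⊕ 10011110 = 11100000
10100101 ⊕ 01111000 = 11011101
01111100 ⊕ 00110001 = 01001101
00001011 ⊕ 10100011 = 10101000
11010000 ⊕ 10000011 = 01010011
11001000 ⊕ 11001111 = 00000111
10101111 ⊕ 10100111 = 00001000
01000110 ⊕ 10111001 = 11111111
00000010 ⊕ 11001001 = 11001011
10101101 ⊕ 11100010 = 01001111
01001000 ⊕ 01011000 = 00010000
10000110 ⊕ 01100110 = 11100000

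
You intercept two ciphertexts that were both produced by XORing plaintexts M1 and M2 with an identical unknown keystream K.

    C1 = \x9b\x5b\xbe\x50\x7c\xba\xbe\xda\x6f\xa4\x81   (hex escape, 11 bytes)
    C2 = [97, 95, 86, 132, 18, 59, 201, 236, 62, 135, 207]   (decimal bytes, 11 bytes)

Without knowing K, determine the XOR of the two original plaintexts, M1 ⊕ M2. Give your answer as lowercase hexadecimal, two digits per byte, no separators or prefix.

C1 ⊕ C2 = (M1 ⊕ K) ⊕ (M2 ⊕ K) = M1 ⊕ M2 — the shared key cancels under XOR.
byte 0: 9b ⊕ 61 = fa
byte 1: 5b ⊕ 5f = 04
byte 2: be ⊕ 56 = e8
byte 3: 50 ⊕ 84 = d4
byte 4: 7c ⊕ 12 = 6e
byte 5: ba ⊕ 3b = 81
byte 6: be ⊕ c9 = 77
byte 7: da ⊕ ec = 36
byte 8: 6f ⊕ 3e = 51
byte 9: a4 ⊕ 87 = 23
byte 10: 81 ⊕ cf = 4e

fa04e8d46e81773651234e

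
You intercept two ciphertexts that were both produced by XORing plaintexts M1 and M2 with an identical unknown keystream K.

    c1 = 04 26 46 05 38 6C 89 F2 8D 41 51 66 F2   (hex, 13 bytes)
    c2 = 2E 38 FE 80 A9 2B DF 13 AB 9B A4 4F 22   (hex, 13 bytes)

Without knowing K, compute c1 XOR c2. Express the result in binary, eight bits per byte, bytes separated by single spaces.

c1 ⊕ c2 = (M1 ⊕ K) ⊕ (M2 ⊕ K) = M1 ⊕ M2 — the shared key cancels under XOR.
00000100 ^ 00101110 = 00101010
00100110 ^ 00111000 = 00011110
01000110 ^ 11111110 = 10111000
00000101 ^ 10000000 = 10000101
00111000 ^ 10101001 = 10010001
01101100 ^ 00101011 = 01000111
10001001 ^ 11011111 = 01010110
11110010 ^ 00010011 = 11100001
10001101 ^ 10101011 = 00100110
01000001 ^ 10011011 = 11011010
01010001 ^ 10100100 = 11110101
01100110 ^ 01001111 = 00101001
11110010 ^ 00100010 = 11010000

00101010 00011110 10111000 10000101 10010001 01000111 01010110 11100001 00100110 11011010 11110101 00101001 11010000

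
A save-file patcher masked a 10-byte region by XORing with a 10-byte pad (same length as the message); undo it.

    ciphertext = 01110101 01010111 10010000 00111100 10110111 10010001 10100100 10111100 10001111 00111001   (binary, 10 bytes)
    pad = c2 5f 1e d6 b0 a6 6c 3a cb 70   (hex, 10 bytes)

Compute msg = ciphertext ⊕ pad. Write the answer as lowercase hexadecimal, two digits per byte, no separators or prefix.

b7088eea0737c8864449

XOR is its own inverse, so applying the key byte-wise gives the result directly.
117 xor 194 = 183
 87 xor  95 =   8
144 xor  30 = 142
 60 xor 214 = 234
183 xor 176 =   7
145 xor 166 =  55
164 xor 108 = 200
188 xor  58 = 134
143 xor 203 =  68
 57 xor 112 =  73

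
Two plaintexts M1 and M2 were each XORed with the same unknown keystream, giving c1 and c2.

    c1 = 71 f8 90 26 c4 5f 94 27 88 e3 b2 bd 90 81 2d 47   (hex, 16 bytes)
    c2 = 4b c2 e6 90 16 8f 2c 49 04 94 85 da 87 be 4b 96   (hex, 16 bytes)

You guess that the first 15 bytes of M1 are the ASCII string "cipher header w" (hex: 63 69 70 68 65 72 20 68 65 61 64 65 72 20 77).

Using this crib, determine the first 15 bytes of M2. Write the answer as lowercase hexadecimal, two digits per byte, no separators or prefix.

595306deb7a29806e9165302651f11

First, c1 ⊕ c2 = (M1 ⊕ K) ⊕ (M2 ⊕ K) = M1 ⊕ M2, so the key drops out. Then M2 = (M1 ⊕ M2) ⊕ M1 over the first 15 bytes.
byte 0: (71 XOR 4b) XOR 63 = 3a XOR 63 = 59
byte 1: (f8 XOR c2) XOR 69 = 3a XOR 69 = 53
byte 2: (90 XOR e6) XOR 70 = 76 XOR 70 = 06
byte 3: (26 XOR 90) XOR 68 = b6 XOR 68 = de
byte 4: (c4 XOR 16) XOR 65 = d2 XOR 65 = b7
byte 5: (5f XOR 8f) XOR 72 = d0 XOR 72 = a2
byte 6: (94 XOR 2c) XOR 20 = b8 XOR 20 = 98
byte 7: (27 XOR 49) XOR 68 = 6e XOR 68 = 06
byte 8: (88 XOR 04) XOR 65 = 8c XOR 65 = e9
byte 9: (e3 XOR 94) XOR 61 = 77 XOR 61 = 16
byte 10: (b2 XOR 85) XOR 64 = 37 XOR 64 = 53
byte 11: (bd XOR da) XOR 65 = 67 XOR 65 = 02
byte 12: (90 XOR 87) XOR 72 = 17 XOR 72 = 65
byte 13: (81 XOR be) XOR 20 = 3f XOR 20 = 1f
byte 14: (2d XOR 4b) XOR 77 = 66 XOR 77 = 11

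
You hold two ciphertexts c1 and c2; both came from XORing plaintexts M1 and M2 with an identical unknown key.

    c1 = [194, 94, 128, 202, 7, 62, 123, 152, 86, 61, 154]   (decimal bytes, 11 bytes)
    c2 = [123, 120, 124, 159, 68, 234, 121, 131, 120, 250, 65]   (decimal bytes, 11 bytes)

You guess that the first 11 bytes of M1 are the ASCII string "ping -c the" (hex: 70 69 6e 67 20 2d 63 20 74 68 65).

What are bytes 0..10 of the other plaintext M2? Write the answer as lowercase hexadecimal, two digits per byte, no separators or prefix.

First, c1 ⊕ c2 = (M1 ⊕ K) ⊕ (M2 ⊕ K) = M1 ⊕ M2, so the key drops out. Then M2 = (M1 ⊕ M2) ⊕ M1 over the first 11 bytes.
byte 0: (c2 XOR 7b) XOR 70 = b9 XOR 70 = c9
byte 1: (5e XOR 78) XOR 69 = 26 XOR 69 = 4f
byte 2: (80 XOR 7c) XOR 6e = fc XOR 6e = 92
byte 3: (ca XOR 9f) XOR 67 = 55 XOR 67 = 32
byte 4: (07 XOR 44) XOR 20 = 43 XOR 20 = 63
byte 5: (3e XOR ea) XOR 2d = d4 XOR 2d = f9
byte 6: (7b XOR 79) XOR 63 = 02 XOR 63 = 61
byte 7: (98 XOR 83) XOR 20 = 1b XOR 20 = 3b
byte 8: (56 XOR 78) XOR 74 = 2e XOR 74 = 5a
byte 9: (3d XOR fa) XOR 68 = c7 XOR 68 = af
byte 10: (9a XOR 41) XOR 65 = db XOR 65 = be

c94f923263f9613b5aafbe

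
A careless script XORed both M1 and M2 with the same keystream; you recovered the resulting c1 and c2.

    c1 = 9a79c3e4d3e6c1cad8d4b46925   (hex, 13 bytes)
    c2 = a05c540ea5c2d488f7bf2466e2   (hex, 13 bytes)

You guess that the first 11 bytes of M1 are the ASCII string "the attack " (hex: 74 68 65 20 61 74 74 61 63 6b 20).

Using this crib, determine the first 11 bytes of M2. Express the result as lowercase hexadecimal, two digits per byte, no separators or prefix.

First, c1 ⊕ c2 = (M1 ⊕ K) ⊕ (M2 ⊕ K) = M1 ⊕ M2, so the key drops out. Then M2 = (M1 ⊕ M2) ⊕ M1 over the first 11 bytes.
byte 0: (9a ⊕ a0) ⊕ 74 = 3a ⊕ 74 = 4e
byte 1: (79 ⊕ 5c) ⊕ 68 = 25 ⊕ 68 = 4d
byte 2: (c3 ⊕ 54) ⊕ 65 = 97 ⊕ 65 = f2
byte 3: (e4 ⊕ 0e) ⊕ 20 = ea ⊕ 20 = ca
byte 4: (d3 ⊕ a5) ⊕ 61 = 76 ⊕ 61 = 17
byte 5: (e6 ⊕ c2) ⊕ 74 = 24 ⊕ 74 = 50
byte 6: (c1 ⊕ d4) ⊕ 74 = 15 ⊕ 74 = 61
byte 7: (ca ⊕ 88) ⊕ 61 = 42 ⊕ 61 = 23
byte 8: (d8 ⊕ f7) ⊕ 63 = 2f ⊕ 63 = 4c
byte 9: (d4 ⊕ bf) ⊕ 6b = 6b ⊕ 6b = 00
byte 10: (b4 ⊕ 24) ⊕ 20 = 90 ⊕ 20 = b0

4e4df2ca175061234c00b0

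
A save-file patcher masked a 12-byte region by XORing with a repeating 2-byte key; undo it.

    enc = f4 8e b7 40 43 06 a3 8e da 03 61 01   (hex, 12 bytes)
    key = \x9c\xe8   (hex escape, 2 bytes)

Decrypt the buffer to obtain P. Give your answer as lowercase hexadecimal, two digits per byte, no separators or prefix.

68662ba8dfee3f6646ebfde9

The 2-byte key repeats, so the effective keystream is 9c e8 9c e8 9c e8 9c e8 9c e8 9c e8.
byte 0: 11110100 ⊕ 10011100 = 01101000
byte 1: 10001110 ⊕ 11101000 = 01100110
byte 2: 10110111 ⊕ 10011100 = 00101011
byte 3: 01000000 ⊕ 11101000 = 10101000
byte 4: 01000011 ⊕ 10011100 = 11011111
byte 5: 00000110 ⊕ 11101000 = 11101110
byte 6: 10100011 ⊕ 10011100 = 00111111
byte 7: 10001110 ⊕ 11101000 = 01100110
byte 8: 11011010 ⊕ 10011100 = 01000110
byte 9: 00000011 ⊕ 11101000 = 11101011
byte 10: 01100001 ⊕ 10011100 = 11111101
byte 11: 00000001 ⊕ 11101000 = 11101001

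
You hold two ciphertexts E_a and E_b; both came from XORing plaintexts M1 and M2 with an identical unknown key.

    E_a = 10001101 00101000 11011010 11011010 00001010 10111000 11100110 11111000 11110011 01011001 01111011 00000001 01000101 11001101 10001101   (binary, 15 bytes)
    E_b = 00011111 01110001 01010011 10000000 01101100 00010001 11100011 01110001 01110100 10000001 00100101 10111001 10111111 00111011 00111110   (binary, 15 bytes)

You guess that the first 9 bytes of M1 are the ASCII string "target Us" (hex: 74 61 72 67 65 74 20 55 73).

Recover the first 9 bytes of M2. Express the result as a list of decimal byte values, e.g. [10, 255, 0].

[230, 56, 251, 61, 3, 221, 37, 220, 244]

First, E_a ⊕ E_b = (M1 ⊕ K) ⊕ (M2 ⊕ K) = M1 ⊕ M2, so the key drops out. Then M2 = (M1 ⊕ M2) ⊕ M1 over the first 9 bytes.
byte 0: (8d ⊕ 1f) ⊕ 74 = 92 ⊕ 74 = e6
byte 1: (28 ⊕ 71) ⊕ 61 = 59 ⊕ 61 = 38
byte 2: (da ⊕ 53) ⊕ 72 = 89 ⊕ 72 = fb
byte 3: (da ⊕ 80) ⊕ 67 = 5a ⊕ 67 = 3d
byte 4: (0a ⊕ 6c) ⊕ 65 = 66 ⊕ 65 = 03
byte 5: (b8 ⊕ 11) ⊕ 74 = a9 ⊕ 74 = dd
byte 6: (e6 ⊕ e3) ⊕ 20 = 05 ⊕ 20 = 25
byte 7: (f8 ⊕ 71) ⊕ 55 = 89 ⊕ 55 = dc
byte 8: (f3 ⊕ 74) ⊕ 73 = 87 ⊕ 73 = f4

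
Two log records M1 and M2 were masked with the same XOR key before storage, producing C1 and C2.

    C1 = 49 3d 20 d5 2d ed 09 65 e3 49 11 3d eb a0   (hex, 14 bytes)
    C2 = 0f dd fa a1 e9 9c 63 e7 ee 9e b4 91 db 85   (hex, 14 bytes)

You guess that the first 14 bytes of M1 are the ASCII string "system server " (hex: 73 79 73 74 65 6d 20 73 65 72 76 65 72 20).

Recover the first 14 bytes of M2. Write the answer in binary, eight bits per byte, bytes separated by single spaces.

00110101 10011001 10101001 00000000 10100001 00011100 01001010 11110001 01101000 10100101 11010011 11001001 01000010 00000101

First, C1 ⊕ C2 = (M1 ⊕ K) ⊕ (M2 ⊕ K) = M1 ⊕ M2, so the key drops out. Then M2 = (M1 ⊕ M2) ⊕ M1 over the first 14 bytes.
byte 0: (49 ^ 0f) ^ 73 = 46 ^ 73 = 35
byte 1: (3d ^ dd) ^ 79 = e0 ^ 79 = 99
byte 2: (20 ^ fa) ^ 73 = da ^ 73 = a9
byte 3: (d5 ^ a1) ^ 74 = 74 ^ 74 = 00
byte 4: (2d ^ e9) ^ 65 = c4 ^ 65 = a1
byte 5: (ed ^ 9c) ^ 6d = 71 ^ 6d = 1c
byte 6: (09 ^ 63) ^ 20 = 6a ^ 20 = 4a
byte 7: (65 ^ e7) ^ 73 = 82 ^ 73 = f1
byte 8: (e3 ^ ee) ^ 65 = 0d ^ 65 = 68
byte 9: (49 ^ 9e) ^ 72 = d7 ^ 72 = a5
byte 10: (11 ^ b4) ^ 76 = a5 ^ 76 = d3
byte 11: (3d ^ 91) ^ 65 = ac ^ 65 = c9
byte 12: (eb ^ db) ^ 72 = 30 ^ 72 = 42
byte 13: (a0 ^ 85) ^ 20 = 25 ^ 20 = 05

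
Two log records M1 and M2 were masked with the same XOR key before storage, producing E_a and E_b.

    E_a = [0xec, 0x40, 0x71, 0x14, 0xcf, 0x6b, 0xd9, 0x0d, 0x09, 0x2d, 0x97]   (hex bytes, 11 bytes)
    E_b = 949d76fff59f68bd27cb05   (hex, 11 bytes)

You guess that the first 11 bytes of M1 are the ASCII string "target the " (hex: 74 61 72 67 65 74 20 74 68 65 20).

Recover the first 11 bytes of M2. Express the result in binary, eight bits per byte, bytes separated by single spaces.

First, E_a ⊕ E_b = (M1 ⊕ K) ⊕ (M2 ⊕ K) = M1 ⊕ M2, so the key drops out. Then M2 = (M1 ⊕ M2) ⊕ M1 over the first 11 bytes.
byte 0: (ec XOR 94) XOR 74 = 78 XOR 74 = 0c
byte 1: (40 XOR 9d) XOR 61 = dd XOR 61 = bc
byte 2: (71 XOR 76) XOR 72 = 07 XOR 72 = 75
byte 3: (14 XOR ff) XOR 67 = eb XOR 67 = 8c
byte 4: (cf XOR f5) XOR 65 = 3a XOR 65 = 5f
byte 5: (6b XOR 9f) XOR 74 = f4 XOR 74 = 80
byte 6: (d9 XOR 68) XOR 20 = b1 XOR 20 = 91
byte 7: (0d XOR bd) XOR 74 = b0 XOR 74 = c4
byte 8: (09 XOR 27) XOR 68 = 2e XOR 68 = 46
byte 9: (2d XOR cb) XOR 65 = e6 XOR 65 = 83
byte 10: (97 XOR 05) XOR 20 = 92 XOR 20 = b2

00001100 10111100 01110101 10001100 01011111 10000000 10010001 11000100 01000110 10000011 10110010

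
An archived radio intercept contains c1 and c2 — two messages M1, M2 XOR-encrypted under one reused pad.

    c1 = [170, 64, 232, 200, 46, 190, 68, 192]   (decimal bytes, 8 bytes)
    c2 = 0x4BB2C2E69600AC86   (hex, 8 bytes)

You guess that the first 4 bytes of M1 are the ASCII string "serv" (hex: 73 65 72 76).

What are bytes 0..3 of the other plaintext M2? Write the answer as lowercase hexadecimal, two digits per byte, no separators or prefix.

First, c1 ⊕ c2 = (M1 ⊕ K) ⊕ (M2 ⊕ K) = M1 ⊕ M2, so the key drops out. Then M2 = (M1 ⊕ M2) ⊕ M1 over the first 4 bytes.
byte 0: (aa XOR 4b) XOR 73 = e1 XOR 73 = 92
byte 1: (40 XOR b2) XOR 65 = f2 XOR 65 = 97
byte 2: (e8 XOR c2) XOR 72 = 2a XOR 72 = 58
byte 3: (c8 XOR e6) XOR 76 = 2e XOR 76 = 58

92975858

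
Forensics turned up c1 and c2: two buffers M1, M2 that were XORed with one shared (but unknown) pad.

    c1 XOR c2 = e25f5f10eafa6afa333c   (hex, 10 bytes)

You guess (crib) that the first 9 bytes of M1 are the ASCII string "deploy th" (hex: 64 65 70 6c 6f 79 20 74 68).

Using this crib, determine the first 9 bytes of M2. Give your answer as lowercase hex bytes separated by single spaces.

86 3a 2f 7c 85 83 4a 8e 5b

Since c1 ⊕ c2 = M1 ⊕ M2, XORing with the guessed M1 bytes yields the corresponding M2 bytes: M2 = (c1 ⊕ c2) ⊕ M1.
byte 0: e2 ^ 64 = 86
byte 1: 5f ^ 65 = 3a
byte 2: 5f ^ 70 = 2f
byte 3: 10 ^ 6c = 7c
byte 4: ea ^ 6f = 85
byte 5: fa ^ 79 = 83
byte 6: 6a ^ 20 = 4a
byte 7: fa ^ 74 = 8e
byte 8: 33 ^ 68 = 5b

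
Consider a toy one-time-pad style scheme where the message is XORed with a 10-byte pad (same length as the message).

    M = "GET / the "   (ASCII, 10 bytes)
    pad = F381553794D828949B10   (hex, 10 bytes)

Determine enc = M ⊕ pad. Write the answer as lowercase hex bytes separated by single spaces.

b4 c4 01 17 bb f8 5c fc fe 30

XOR is its own inverse, so applying the key byte-wise gives the result directly.
47 ⊕ f3 = b4
45 ⊕ 81 = c4
54 ⊕ 55 = 01
20 ⊕ 37 = 17
2f ⊕ 94 = bb
20 ⊕ d8 = f8
74 ⊕ 28 = 5c
68 ⊕ 94 = fc
65 ⊕ 9b = fe
20 ⊕ 10 = 30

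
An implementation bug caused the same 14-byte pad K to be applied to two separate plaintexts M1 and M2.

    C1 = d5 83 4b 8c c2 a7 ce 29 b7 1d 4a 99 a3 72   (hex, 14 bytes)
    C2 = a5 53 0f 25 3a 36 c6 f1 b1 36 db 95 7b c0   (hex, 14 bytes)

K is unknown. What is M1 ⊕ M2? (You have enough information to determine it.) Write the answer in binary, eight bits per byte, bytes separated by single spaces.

01110000 11010000 01000100 10101001 11111000 10010001 00001000 11011000 00000110 00101011 10010001 00001100 11011000 10110010

C1 ⊕ C2 = (M1 ⊕ K) ⊕ (M2 ⊕ K) = M1 ⊕ M2 — the shared key cancels under XOR.
d5 XOR a5 = 70
83 XOR 53 = d0
4b XOR 0f = 44
8c XOR 25 = a9
c2 XOR 3a = f8
a7 XOR 36 = 91
ce XOR c6 = 08
29 XOR f1 = d8
b7 XOR b1 = 06
1d XOR 36 = 2b
4a XOR db = 91
99 XOR 95 = 0c
a3 XOR 7b = d8
72 XOR c0 = b2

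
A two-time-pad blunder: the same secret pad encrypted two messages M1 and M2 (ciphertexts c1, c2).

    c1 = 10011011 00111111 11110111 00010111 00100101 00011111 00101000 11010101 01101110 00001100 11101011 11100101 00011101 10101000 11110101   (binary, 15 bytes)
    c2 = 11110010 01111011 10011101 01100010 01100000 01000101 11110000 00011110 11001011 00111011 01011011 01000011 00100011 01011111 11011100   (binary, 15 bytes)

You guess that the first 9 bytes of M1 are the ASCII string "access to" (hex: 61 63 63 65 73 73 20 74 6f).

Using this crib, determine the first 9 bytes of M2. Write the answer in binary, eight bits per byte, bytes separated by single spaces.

00001000 00100111 00001001 00010000 00110110 00101001 11111000 10111111 11001010

First, c1 ⊕ c2 = (M1 ⊕ K) ⊕ (M2 ⊕ K) = M1 ⊕ M2, so the key drops out. Then M2 = (M1 ⊕ M2) ⊕ M1 over the first 9 bytes.
byte 0: (9b XOR f2) XOR 61 = 69 XOR 61 = 08
byte 1: (3f XOR 7b) XOR 63 = 44 XOR 63 = 27
byte 2: (f7 XOR 9d) XOR 63 = 6a XOR 63 = 09
byte 3: (17 XOR 62) XOR 65 = 75 XOR 65 = 10
byte 4: (25 XOR 60) XOR 73 = 45 XOR 73 = 36
byte 5: (1f XOR 45) XOR 73 = 5a XOR 73 = 29
byte 6: (28 XOR f0) XOR 20 = d8 XOR 20 = f8
byte 7: (d5 XOR 1e) XOR 74 = cb XOR 74 = bf
byte 8: (6e XOR cb) XOR 6f = a5 XOR 6f = ca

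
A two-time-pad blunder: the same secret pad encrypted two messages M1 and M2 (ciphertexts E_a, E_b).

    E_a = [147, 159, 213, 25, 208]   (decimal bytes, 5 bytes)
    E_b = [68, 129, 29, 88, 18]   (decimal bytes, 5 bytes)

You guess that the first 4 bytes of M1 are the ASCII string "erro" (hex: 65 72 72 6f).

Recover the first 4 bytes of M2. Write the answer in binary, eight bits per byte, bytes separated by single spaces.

First, E_a ⊕ E_b = (M1 ⊕ K) ⊕ (M2 ⊕ K) = M1 ⊕ M2, so the key drops out. Then M2 = (M1 ⊕ M2) ⊕ M1 over the first 4 bytes.
byte 0: (93 ⊕ 44) ⊕ 65 = d7 ⊕ 65 = b2
byte 1: (9f ⊕ 81) ⊕ 72 = 1e ⊕ 72 = 6c
byte 2: (d5 ⊕ 1d) ⊕ 72 = c8 ⊕ 72 = ba
byte 3: (19 ⊕ 58) ⊕ 6f = 41 ⊕ 6f = 2e

10110010 01101100 10111010 00101110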